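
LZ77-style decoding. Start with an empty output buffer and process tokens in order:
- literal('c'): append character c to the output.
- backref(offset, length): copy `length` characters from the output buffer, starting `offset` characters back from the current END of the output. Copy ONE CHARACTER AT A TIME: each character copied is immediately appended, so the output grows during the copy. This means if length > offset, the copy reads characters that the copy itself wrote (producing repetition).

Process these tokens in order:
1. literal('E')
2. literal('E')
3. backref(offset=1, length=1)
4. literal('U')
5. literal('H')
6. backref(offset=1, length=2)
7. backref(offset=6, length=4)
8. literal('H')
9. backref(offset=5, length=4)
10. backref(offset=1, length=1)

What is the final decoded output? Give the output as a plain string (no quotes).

Answer: EEEUHHHEEUHHEEUHH

Derivation:
Token 1: literal('E'). Output: "E"
Token 2: literal('E'). Output: "EE"
Token 3: backref(off=1, len=1). Copied 'E' from pos 1. Output: "EEE"
Token 4: literal('U'). Output: "EEEU"
Token 5: literal('H'). Output: "EEEUH"
Token 6: backref(off=1, len=2) (overlapping!). Copied 'HH' from pos 4. Output: "EEEUHHH"
Token 7: backref(off=6, len=4). Copied 'EEUH' from pos 1. Output: "EEEUHHHEEUH"
Token 8: literal('H'). Output: "EEEUHHHEEUHH"
Token 9: backref(off=5, len=4). Copied 'EEUH' from pos 7. Output: "EEEUHHHEEUHHEEUH"
Token 10: backref(off=1, len=1). Copied 'H' from pos 15. Output: "EEEUHHHEEUHHEEUHH"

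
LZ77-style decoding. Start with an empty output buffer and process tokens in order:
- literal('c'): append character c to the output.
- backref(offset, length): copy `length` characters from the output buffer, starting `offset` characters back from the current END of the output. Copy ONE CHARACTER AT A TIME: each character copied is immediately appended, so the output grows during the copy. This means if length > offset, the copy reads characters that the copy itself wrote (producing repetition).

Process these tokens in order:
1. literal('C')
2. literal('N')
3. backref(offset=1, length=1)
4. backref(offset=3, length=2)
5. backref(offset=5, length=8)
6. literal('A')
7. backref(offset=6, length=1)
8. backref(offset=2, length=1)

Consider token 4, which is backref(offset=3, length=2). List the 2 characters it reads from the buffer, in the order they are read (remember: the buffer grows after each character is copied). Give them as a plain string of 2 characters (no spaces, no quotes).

Token 1: literal('C'). Output: "C"
Token 2: literal('N'). Output: "CN"
Token 3: backref(off=1, len=1). Copied 'N' from pos 1. Output: "CNN"
Token 4: backref(off=3, len=2). Buffer before: "CNN" (len 3)
  byte 1: read out[0]='C', append. Buffer now: "CNNC"
  byte 2: read out[1]='N', append. Buffer now: "CNNCN"

Answer: CN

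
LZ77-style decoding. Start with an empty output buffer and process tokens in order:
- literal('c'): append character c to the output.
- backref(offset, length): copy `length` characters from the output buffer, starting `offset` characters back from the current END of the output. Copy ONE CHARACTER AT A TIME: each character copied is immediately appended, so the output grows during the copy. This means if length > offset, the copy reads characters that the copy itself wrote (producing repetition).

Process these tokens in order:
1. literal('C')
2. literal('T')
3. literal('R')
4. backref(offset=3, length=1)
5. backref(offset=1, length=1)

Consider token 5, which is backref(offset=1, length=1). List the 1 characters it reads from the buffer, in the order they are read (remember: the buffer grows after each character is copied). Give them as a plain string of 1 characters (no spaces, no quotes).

Answer: C

Derivation:
Token 1: literal('C'). Output: "C"
Token 2: literal('T'). Output: "CT"
Token 3: literal('R'). Output: "CTR"
Token 4: backref(off=3, len=1). Copied 'C' from pos 0. Output: "CTRC"
Token 5: backref(off=1, len=1). Buffer before: "CTRC" (len 4)
  byte 1: read out[3]='C', append. Buffer now: "CTRCC"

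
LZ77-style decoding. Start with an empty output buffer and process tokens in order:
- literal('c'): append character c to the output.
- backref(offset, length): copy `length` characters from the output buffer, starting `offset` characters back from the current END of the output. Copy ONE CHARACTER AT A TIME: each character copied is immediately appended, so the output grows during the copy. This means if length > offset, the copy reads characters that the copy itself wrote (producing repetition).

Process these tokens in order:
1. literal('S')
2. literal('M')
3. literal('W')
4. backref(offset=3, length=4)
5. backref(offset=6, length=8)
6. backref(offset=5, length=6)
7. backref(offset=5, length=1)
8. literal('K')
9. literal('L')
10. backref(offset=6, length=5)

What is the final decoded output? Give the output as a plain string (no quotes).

Answer: SMWSMWSMWSMWSMWMWSMWMWKLMWMWK

Derivation:
Token 1: literal('S'). Output: "S"
Token 2: literal('M'). Output: "SM"
Token 3: literal('W'). Output: "SMW"
Token 4: backref(off=3, len=4) (overlapping!). Copied 'SMWS' from pos 0. Output: "SMWSMWS"
Token 5: backref(off=6, len=8) (overlapping!). Copied 'MWSMWSMW' from pos 1. Output: "SMWSMWSMWSMWSMW"
Token 6: backref(off=5, len=6) (overlapping!). Copied 'MWSMWM' from pos 10. Output: "SMWSMWSMWSMWSMWMWSMWM"
Token 7: backref(off=5, len=1). Copied 'W' from pos 16. Output: "SMWSMWSMWSMWSMWMWSMWMW"
Token 8: literal('K'). Output: "SMWSMWSMWSMWSMWMWSMWMWK"
Token 9: literal('L'). Output: "SMWSMWSMWSMWSMWMWSMWMWKL"
Token 10: backref(off=6, len=5). Copied 'MWMWK' from pos 18. Output: "SMWSMWSMWSMWSMWMWSMWMWKLMWMWK"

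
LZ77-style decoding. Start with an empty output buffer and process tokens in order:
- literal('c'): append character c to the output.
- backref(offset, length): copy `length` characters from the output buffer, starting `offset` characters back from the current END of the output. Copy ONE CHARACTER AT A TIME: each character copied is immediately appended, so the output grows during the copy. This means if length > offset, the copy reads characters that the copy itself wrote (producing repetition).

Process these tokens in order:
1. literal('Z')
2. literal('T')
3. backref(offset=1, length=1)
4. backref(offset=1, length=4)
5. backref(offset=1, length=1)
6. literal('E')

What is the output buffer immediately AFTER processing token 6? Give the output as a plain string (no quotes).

Token 1: literal('Z'). Output: "Z"
Token 2: literal('T'). Output: "ZT"
Token 3: backref(off=1, len=1). Copied 'T' from pos 1. Output: "ZTT"
Token 4: backref(off=1, len=4) (overlapping!). Copied 'TTTT' from pos 2. Output: "ZTTTTTT"
Token 5: backref(off=1, len=1). Copied 'T' from pos 6. Output: "ZTTTTTTT"
Token 6: literal('E'). Output: "ZTTTTTTTE"

Answer: ZTTTTTTTE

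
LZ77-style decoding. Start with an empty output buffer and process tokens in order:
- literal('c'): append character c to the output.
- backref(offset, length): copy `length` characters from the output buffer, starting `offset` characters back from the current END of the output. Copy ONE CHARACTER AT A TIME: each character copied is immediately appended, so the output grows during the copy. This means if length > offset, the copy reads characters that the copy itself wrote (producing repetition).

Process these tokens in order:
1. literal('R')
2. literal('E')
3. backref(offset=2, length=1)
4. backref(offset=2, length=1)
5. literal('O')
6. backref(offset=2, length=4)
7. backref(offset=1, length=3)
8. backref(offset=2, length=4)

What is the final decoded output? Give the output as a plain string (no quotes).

Token 1: literal('R'). Output: "R"
Token 2: literal('E'). Output: "RE"
Token 3: backref(off=2, len=1). Copied 'R' from pos 0. Output: "RER"
Token 4: backref(off=2, len=1). Copied 'E' from pos 1. Output: "RERE"
Token 5: literal('O'). Output: "REREO"
Token 6: backref(off=2, len=4) (overlapping!). Copied 'EOEO' from pos 3. Output: "REREOEOEO"
Token 7: backref(off=1, len=3) (overlapping!). Copied 'OOO' from pos 8. Output: "REREOEOEOOOO"
Token 8: backref(off=2, len=4) (overlapping!). Copied 'OOOO' from pos 10. Output: "REREOEOEOOOOOOOO"

Answer: REREOEOEOOOOOOOO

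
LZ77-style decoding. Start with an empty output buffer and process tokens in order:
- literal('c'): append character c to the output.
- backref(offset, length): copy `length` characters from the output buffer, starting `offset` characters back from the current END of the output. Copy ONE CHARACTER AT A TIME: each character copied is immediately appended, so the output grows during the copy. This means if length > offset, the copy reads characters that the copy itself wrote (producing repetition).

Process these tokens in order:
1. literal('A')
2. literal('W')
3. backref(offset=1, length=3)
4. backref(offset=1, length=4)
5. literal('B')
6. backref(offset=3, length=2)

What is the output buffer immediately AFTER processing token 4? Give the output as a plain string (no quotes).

Answer: AWWWWWWWW

Derivation:
Token 1: literal('A'). Output: "A"
Token 2: literal('W'). Output: "AW"
Token 3: backref(off=1, len=3) (overlapping!). Copied 'WWW' from pos 1. Output: "AWWWW"
Token 4: backref(off=1, len=4) (overlapping!). Copied 'WWWW' from pos 4. Output: "AWWWWWWWW"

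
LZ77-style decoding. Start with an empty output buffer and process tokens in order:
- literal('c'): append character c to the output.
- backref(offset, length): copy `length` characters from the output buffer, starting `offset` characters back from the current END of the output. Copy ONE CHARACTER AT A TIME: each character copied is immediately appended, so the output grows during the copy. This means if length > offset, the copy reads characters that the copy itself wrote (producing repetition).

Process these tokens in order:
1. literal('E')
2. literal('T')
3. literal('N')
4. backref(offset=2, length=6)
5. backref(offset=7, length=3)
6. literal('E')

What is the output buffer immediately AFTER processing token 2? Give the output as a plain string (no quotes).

Token 1: literal('E'). Output: "E"
Token 2: literal('T'). Output: "ET"

Answer: ET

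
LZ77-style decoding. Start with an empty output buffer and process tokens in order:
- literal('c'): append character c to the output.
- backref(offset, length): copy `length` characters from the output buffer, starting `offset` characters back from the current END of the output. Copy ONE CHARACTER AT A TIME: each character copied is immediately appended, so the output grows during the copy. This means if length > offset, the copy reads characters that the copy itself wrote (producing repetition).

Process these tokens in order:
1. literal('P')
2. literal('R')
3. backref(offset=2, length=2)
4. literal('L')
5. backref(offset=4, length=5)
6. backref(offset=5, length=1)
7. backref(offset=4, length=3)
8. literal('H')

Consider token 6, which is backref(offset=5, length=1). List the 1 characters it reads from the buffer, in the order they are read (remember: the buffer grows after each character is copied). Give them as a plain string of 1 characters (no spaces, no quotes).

Token 1: literal('P'). Output: "P"
Token 2: literal('R'). Output: "PR"
Token 3: backref(off=2, len=2). Copied 'PR' from pos 0. Output: "PRPR"
Token 4: literal('L'). Output: "PRPRL"
Token 5: backref(off=4, len=5) (overlapping!). Copied 'RPRLR' from pos 1. Output: "PRPRLRPRLR"
Token 6: backref(off=5, len=1). Buffer before: "PRPRLRPRLR" (len 10)
  byte 1: read out[5]='R', append. Buffer now: "PRPRLRPRLRR"

Answer: R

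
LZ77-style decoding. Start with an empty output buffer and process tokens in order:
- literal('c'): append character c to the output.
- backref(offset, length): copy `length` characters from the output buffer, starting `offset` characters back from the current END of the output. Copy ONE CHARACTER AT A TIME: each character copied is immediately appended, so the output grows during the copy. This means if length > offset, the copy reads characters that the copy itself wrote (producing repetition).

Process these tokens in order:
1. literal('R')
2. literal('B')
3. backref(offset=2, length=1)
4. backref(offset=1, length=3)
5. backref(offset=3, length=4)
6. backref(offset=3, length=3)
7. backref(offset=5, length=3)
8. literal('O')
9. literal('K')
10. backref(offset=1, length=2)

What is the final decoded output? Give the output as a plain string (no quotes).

Answer: RBRRRRRRRRRRRRRROKKK

Derivation:
Token 1: literal('R'). Output: "R"
Token 2: literal('B'). Output: "RB"
Token 3: backref(off=2, len=1). Copied 'R' from pos 0. Output: "RBR"
Token 4: backref(off=1, len=3) (overlapping!). Copied 'RRR' from pos 2. Output: "RBRRRR"
Token 5: backref(off=3, len=4) (overlapping!). Copied 'RRRR' from pos 3. Output: "RBRRRRRRRR"
Token 6: backref(off=3, len=3). Copied 'RRR' from pos 7. Output: "RBRRRRRRRRRRR"
Token 7: backref(off=5, len=3). Copied 'RRR' from pos 8. Output: "RBRRRRRRRRRRRRRR"
Token 8: literal('O'). Output: "RBRRRRRRRRRRRRRRO"
Token 9: literal('K'). Output: "RBRRRRRRRRRRRRRROK"
Token 10: backref(off=1, len=2) (overlapping!). Copied 'KK' from pos 17. Output: "RBRRRRRRRRRRRRRROKKK"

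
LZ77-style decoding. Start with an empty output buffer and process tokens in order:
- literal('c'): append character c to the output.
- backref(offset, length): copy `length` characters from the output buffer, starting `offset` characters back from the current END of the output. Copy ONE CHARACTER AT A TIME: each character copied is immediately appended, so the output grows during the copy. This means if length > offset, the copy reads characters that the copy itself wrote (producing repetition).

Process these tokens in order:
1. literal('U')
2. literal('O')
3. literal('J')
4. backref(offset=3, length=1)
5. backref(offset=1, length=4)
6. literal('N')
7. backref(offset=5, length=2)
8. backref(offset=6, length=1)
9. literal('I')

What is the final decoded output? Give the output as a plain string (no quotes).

Answer: UOJUUUUUNUUUI

Derivation:
Token 1: literal('U'). Output: "U"
Token 2: literal('O'). Output: "UO"
Token 3: literal('J'). Output: "UOJ"
Token 4: backref(off=3, len=1). Copied 'U' from pos 0. Output: "UOJU"
Token 5: backref(off=1, len=4) (overlapping!). Copied 'UUUU' from pos 3. Output: "UOJUUUUU"
Token 6: literal('N'). Output: "UOJUUUUUN"
Token 7: backref(off=5, len=2). Copied 'UU' from pos 4. Output: "UOJUUUUUNUU"
Token 8: backref(off=6, len=1). Copied 'U' from pos 5. Output: "UOJUUUUUNUUU"
Token 9: literal('I'). Output: "UOJUUUUUNUUUI"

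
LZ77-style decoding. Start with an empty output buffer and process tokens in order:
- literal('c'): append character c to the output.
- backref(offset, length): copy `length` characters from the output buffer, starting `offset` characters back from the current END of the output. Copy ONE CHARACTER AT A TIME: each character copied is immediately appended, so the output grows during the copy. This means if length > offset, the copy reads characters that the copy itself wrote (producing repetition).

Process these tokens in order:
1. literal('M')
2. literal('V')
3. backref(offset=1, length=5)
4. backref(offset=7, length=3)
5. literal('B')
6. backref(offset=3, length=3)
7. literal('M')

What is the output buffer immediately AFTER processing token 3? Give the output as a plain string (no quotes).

Answer: MVVVVVV

Derivation:
Token 1: literal('M'). Output: "M"
Token 2: literal('V'). Output: "MV"
Token 3: backref(off=1, len=5) (overlapping!). Copied 'VVVVV' from pos 1. Output: "MVVVVVV"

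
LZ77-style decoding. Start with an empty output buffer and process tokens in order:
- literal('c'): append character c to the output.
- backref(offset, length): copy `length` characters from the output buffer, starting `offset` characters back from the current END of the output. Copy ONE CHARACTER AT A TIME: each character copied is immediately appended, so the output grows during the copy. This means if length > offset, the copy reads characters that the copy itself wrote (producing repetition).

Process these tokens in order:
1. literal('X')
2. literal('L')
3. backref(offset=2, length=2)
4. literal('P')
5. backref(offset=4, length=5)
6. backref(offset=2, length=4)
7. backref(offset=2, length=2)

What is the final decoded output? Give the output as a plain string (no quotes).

Token 1: literal('X'). Output: "X"
Token 2: literal('L'). Output: "XL"
Token 3: backref(off=2, len=2). Copied 'XL' from pos 0. Output: "XLXL"
Token 4: literal('P'). Output: "XLXLP"
Token 5: backref(off=4, len=5) (overlapping!). Copied 'LXLPL' from pos 1. Output: "XLXLPLXLPL"
Token 6: backref(off=2, len=4) (overlapping!). Copied 'PLPL' from pos 8. Output: "XLXLPLXLPLPLPL"
Token 7: backref(off=2, len=2). Copied 'PL' from pos 12. Output: "XLXLPLXLPLPLPLPL"

Answer: XLXLPLXLPLPLPLPL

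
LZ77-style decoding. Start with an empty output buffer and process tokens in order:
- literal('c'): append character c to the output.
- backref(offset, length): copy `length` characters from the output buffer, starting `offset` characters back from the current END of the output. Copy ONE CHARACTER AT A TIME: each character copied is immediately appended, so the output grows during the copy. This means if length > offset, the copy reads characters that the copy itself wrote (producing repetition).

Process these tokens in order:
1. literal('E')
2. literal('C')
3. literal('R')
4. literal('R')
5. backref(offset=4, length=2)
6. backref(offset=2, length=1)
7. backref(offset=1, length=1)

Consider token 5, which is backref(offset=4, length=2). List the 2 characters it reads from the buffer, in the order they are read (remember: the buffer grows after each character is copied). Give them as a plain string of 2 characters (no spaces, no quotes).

Answer: EC

Derivation:
Token 1: literal('E'). Output: "E"
Token 2: literal('C'). Output: "EC"
Token 3: literal('R'). Output: "ECR"
Token 4: literal('R'). Output: "ECRR"
Token 5: backref(off=4, len=2). Buffer before: "ECRR" (len 4)
  byte 1: read out[0]='E', append. Buffer now: "ECRRE"
  byte 2: read out[1]='C', append. Buffer now: "ECRREC"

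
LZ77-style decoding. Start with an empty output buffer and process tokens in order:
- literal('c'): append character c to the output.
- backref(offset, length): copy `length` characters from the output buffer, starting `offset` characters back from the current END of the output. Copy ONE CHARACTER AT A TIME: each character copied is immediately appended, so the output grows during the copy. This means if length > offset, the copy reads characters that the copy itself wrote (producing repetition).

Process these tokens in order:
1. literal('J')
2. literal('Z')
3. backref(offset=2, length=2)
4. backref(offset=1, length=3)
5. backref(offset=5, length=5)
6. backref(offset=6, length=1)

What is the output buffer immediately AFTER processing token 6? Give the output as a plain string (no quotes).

Token 1: literal('J'). Output: "J"
Token 2: literal('Z'). Output: "JZ"
Token 3: backref(off=2, len=2). Copied 'JZ' from pos 0. Output: "JZJZ"
Token 4: backref(off=1, len=3) (overlapping!). Copied 'ZZZ' from pos 3. Output: "JZJZZZZ"
Token 5: backref(off=5, len=5). Copied 'JZZZZ' from pos 2. Output: "JZJZZZZJZZZZ"
Token 6: backref(off=6, len=1). Copied 'Z' from pos 6. Output: "JZJZZZZJZZZZZ"

Answer: JZJZZZZJZZZZZ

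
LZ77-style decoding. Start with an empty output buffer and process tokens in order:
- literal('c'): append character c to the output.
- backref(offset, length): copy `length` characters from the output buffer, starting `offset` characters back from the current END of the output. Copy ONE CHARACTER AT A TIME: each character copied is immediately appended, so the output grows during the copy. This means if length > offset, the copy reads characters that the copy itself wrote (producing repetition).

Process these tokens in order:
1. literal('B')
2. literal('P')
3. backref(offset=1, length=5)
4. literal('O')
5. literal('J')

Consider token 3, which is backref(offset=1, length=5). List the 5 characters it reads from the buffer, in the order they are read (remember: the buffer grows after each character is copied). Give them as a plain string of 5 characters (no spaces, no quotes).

Answer: PPPPP

Derivation:
Token 1: literal('B'). Output: "B"
Token 2: literal('P'). Output: "BP"
Token 3: backref(off=1, len=5). Buffer before: "BP" (len 2)
  byte 1: read out[1]='P', append. Buffer now: "BPP"
  byte 2: read out[2]='P', append. Buffer now: "BPPP"
  byte 3: read out[3]='P', append. Buffer now: "BPPPP"
  byte 4: read out[4]='P', append. Buffer now: "BPPPPP"
  byte 5: read out[5]='P', append. Buffer now: "BPPPPPP"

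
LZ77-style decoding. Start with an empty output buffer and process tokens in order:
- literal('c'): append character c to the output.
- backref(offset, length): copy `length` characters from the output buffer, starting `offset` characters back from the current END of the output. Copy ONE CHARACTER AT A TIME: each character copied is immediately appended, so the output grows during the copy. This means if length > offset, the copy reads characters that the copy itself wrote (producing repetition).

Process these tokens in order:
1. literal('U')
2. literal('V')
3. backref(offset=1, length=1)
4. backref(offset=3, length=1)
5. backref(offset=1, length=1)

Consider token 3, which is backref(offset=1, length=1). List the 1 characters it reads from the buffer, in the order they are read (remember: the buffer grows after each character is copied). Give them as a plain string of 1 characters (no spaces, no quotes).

Answer: V

Derivation:
Token 1: literal('U'). Output: "U"
Token 2: literal('V'). Output: "UV"
Token 3: backref(off=1, len=1). Buffer before: "UV" (len 2)
  byte 1: read out[1]='V', append. Buffer now: "UVV"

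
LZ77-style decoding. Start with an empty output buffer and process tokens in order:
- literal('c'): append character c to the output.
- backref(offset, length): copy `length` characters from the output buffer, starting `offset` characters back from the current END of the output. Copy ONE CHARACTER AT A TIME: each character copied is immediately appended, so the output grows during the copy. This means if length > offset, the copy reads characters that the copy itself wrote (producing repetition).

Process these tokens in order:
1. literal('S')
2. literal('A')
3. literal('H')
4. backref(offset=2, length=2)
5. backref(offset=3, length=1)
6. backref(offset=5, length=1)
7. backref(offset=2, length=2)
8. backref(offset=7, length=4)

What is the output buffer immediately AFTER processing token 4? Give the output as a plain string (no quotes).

Answer: SAHAH

Derivation:
Token 1: literal('S'). Output: "S"
Token 2: literal('A'). Output: "SA"
Token 3: literal('H'). Output: "SAH"
Token 4: backref(off=2, len=2). Copied 'AH' from pos 1. Output: "SAHAH"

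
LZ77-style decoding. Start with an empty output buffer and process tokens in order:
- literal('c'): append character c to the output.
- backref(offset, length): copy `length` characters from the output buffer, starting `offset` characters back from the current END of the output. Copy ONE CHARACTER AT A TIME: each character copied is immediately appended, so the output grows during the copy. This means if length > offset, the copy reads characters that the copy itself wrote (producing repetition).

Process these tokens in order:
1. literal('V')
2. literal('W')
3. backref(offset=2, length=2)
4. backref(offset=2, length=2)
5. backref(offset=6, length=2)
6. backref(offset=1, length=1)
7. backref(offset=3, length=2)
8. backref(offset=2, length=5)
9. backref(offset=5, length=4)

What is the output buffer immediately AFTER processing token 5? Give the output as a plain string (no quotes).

Token 1: literal('V'). Output: "V"
Token 2: literal('W'). Output: "VW"
Token 3: backref(off=2, len=2). Copied 'VW' from pos 0. Output: "VWVW"
Token 4: backref(off=2, len=2). Copied 'VW' from pos 2. Output: "VWVWVW"
Token 5: backref(off=6, len=2). Copied 'VW' from pos 0. Output: "VWVWVWVW"

Answer: VWVWVWVW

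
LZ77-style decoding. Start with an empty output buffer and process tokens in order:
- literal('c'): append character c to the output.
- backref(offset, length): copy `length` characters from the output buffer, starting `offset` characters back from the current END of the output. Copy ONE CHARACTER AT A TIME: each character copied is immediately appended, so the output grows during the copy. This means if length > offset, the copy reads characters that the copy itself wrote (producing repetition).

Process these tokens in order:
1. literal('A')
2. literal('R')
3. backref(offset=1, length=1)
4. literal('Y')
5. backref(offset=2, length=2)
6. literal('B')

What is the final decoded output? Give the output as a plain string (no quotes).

Token 1: literal('A'). Output: "A"
Token 2: literal('R'). Output: "AR"
Token 3: backref(off=1, len=1). Copied 'R' from pos 1. Output: "ARR"
Token 4: literal('Y'). Output: "ARRY"
Token 5: backref(off=2, len=2). Copied 'RY' from pos 2. Output: "ARRYRY"
Token 6: literal('B'). Output: "ARRYRYB"

Answer: ARRYRYB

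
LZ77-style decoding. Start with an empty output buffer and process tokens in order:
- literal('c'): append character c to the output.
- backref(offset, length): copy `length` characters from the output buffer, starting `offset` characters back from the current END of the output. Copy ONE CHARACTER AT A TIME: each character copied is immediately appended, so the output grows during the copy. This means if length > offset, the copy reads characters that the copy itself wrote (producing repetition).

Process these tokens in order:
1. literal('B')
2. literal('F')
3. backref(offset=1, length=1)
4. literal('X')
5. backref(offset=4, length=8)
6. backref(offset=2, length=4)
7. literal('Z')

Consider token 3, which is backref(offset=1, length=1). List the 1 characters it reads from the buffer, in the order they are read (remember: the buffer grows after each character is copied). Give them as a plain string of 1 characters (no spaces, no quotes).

Answer: F

Derivation:
Token 1: literal('B'). Output: "B"
Token 2: literal('F'). Output: "BF"
Token 3: backref(off=1, len=1). Buffer before: "BF" (len 2)
  byte 1: read out[1]='F', append. Buffer now: "BFF"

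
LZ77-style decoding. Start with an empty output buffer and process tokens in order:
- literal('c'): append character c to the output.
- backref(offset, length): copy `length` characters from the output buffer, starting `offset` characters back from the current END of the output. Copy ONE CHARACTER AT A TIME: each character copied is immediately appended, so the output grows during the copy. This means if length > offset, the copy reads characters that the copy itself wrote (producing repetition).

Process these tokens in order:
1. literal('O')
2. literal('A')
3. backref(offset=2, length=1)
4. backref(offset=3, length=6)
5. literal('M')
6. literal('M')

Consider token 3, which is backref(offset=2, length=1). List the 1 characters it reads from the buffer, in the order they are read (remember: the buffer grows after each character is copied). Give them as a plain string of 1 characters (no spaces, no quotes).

Token 1: literal('O'). Output: "O"
Token 2: literal('A'). Output: "OA"
Token 3: backref(off=2, len=1). Buffer before: "OA" (len 2)
  byte 1: read out[0]='O', append. Buffer now: "OAO"

Answer: O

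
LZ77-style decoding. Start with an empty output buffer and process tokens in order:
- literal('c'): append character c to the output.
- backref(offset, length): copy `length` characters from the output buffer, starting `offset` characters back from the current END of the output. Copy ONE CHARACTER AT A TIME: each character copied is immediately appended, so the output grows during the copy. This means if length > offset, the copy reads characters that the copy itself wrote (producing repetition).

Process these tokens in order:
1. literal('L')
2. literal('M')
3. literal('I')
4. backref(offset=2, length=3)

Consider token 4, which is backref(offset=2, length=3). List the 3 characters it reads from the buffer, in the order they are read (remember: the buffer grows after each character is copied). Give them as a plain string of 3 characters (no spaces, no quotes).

Answer: MIM

Derivation:
Token 1: literal('L'). Output: "L"
Token 2: literal('M'). Output: "LM"
Token 3: literal('I'). Output: "LMI"
Token 4: backref(off=2, len=3). Buffer before: "LMI" (len 3)
  byte 1: read out[1]='M', append. Buffer now: "LMIM"
  byte 2: read out[2]='I', append. Buffer now: "LMIMI"
  byte 3: read out[3]='M', append. Buffer now: "LMIMIM"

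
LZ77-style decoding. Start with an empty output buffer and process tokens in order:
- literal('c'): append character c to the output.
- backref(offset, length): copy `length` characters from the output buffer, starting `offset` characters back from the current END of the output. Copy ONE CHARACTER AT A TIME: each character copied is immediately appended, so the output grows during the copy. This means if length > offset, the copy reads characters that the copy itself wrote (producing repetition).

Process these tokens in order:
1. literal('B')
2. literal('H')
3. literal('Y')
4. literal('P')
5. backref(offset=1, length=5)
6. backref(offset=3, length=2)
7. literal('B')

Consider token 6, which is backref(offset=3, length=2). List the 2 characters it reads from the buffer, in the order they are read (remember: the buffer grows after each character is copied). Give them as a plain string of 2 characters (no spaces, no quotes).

Token 1: literal('B'). Output: "B"
Token 2: literal('H'). Output: "BH"
Token 3: literal('Y'). Output: "BHY"
Token 4: literal('P'). Output: "BHYP"
Token 5: backref(off=1, len=5) (overlapping!). Copied 'PPPPP' from pos 3. Output: "BHYPPPPPP"
Token 6: backref(off=3, len=2). Buffer before: "BHYPPPPPP" (len 9)
  byte 1: read out[6]='P', append. Buffer now: "BHYPPPPPPP"
  byte 2: read out[7]='P', append. Buffer now: "BHYPPPPPPPP"

Answer: PP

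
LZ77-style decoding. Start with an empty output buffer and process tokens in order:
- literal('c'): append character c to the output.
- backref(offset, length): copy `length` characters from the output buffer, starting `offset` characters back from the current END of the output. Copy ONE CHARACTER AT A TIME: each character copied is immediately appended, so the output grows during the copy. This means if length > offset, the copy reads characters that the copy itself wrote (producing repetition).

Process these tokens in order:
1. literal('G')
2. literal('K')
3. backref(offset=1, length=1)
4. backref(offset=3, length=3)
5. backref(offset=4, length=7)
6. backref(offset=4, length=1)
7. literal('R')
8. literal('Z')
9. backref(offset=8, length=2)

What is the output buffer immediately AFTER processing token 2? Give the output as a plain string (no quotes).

Token 1: literal('G'). Output: "G"
Token 2: literal('K'). Output: "GK"

Answer: GK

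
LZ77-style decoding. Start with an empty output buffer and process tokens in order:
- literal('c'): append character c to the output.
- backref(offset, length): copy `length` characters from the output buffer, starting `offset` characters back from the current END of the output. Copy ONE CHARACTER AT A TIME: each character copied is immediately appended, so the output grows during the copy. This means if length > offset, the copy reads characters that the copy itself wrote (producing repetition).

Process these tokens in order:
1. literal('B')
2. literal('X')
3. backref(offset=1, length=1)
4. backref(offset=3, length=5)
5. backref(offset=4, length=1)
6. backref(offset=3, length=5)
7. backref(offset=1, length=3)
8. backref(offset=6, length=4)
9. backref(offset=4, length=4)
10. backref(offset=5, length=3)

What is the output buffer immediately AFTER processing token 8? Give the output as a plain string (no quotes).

Token 1: literal('B'). Output: "B"
Token 2: literal('X'). Output: "BX"
Token 3: backref(off=1, len=1). Copied 'X' from pos 1. Output: "BXX"
Token 4: backref(off=3, len=5) (overlapping!). Copied 'BXXBX' from pos 0. Output: "BXXBXXBX"
Token 5: backref(off=4, len=1). Copied 'X' from pos 4. Output: "BXXBXXBXX"
Token 6: backref(off=3, len=5) (overlapping!). Copied 'BXXBX' from pos 6. Output: "BXXBXXBXXBXXBX"
Token 7: backref(off=1, len=3) (overlapping!). Copied 'XXX' from pos 13. Output: "BXXBXXBXXBXXBXXXX"
Token 8: backref(off=6, len=4). Copied 'XBXX' from pos 11. Output: "BXXBXXBXXBXXBXXXXXBXX"

Answer: BXXBXXBXXBXXBXXXXXBXX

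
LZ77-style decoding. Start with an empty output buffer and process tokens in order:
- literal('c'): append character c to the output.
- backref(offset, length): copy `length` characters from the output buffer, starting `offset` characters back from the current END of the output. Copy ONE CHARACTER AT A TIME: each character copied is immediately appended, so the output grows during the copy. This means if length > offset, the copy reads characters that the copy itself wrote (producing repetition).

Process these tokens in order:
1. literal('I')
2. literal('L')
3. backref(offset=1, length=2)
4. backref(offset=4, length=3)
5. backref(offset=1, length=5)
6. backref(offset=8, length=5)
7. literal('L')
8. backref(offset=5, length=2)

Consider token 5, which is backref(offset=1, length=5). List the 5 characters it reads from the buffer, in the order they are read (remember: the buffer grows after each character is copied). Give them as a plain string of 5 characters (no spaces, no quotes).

Token 1: literal('I'). Output: "I"
Token 2: literal('L'). Output: "IL"
Token 3: backref(off=1, len=2) (overlapping!). Copied 'LL' from pos 1. Output: "ILLL"
Token 4: backref(off=4, len=3). Copied 'ILL' from pos 0. Output: "ILLLILL"
Token 5: backref(off=1, len=5). Buffer before: "ILLLILL" (len 7)
  byte 1: read out[6]='L', append. Buffer now: "ILLLILLL"
  byte 2: read out[7]='L', append. Buffer now: "ILLLILLLL"
  byte 3: read out[8]='L', append. Buffer now: "ILLLILLLLL"
  byte 4: read out[9]='L', append. Buffer now: "ILLLILLLLLL"
  byte 5: read out[10]='L', append. Buffer now: "ILLLILLLLLLL"

Answer: LLLLL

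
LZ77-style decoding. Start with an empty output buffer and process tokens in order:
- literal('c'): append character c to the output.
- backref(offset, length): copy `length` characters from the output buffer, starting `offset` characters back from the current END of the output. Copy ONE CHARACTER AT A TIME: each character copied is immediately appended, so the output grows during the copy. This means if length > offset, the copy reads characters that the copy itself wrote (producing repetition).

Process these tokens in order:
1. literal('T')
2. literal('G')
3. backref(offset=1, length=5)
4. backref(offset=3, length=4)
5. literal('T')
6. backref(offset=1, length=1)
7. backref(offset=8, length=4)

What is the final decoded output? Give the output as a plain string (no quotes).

Answer: TGGGGGGGGGGTTGGGG

Derivation:
Token 1: literal('T'). Output: "T"
Token 2: literal('G'). Output: "TG"
Token 3: backref(off=1, len=5) (overlapping!). Copied 'GGGGG' from pos 1. Output: "TGGGGGG"
Token 4: backref(off=3, len=4) (overlapping!). Copied 'GGGG' from pos 4. Output: "TGGGGGGGGGG"
Token 5: literal('T'). Output: "TGGGGGGGGGGT"
Token 6: backref(off=1, len=1). Copied 'T' from pos 11. Output: "TGGGGGGGGGGTT"
Token 7: backref(off=8, len=4). Copied 'GGGG' from pos 5. Output: "TGGGGGGGGGGTTGGGG"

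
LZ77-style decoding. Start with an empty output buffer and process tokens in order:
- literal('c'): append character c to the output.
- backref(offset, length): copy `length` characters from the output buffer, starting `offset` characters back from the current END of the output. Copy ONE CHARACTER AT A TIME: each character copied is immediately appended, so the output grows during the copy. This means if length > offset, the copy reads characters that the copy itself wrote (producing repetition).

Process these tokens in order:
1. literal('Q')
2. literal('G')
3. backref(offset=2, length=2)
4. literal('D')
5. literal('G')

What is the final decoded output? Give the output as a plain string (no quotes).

Token 1: literal('Q'). Output: "Q"
Token 2: literal('G'). Output: "QG"
Token 3: backref(off=2, len=2). Copied 'QG' from pos 0. Output: "QGQG"
Token 4: literal('D'). Output: "QGQGD"
Token 5: literal('G'). Output: "QGQGDG"

Answer: QGQGDG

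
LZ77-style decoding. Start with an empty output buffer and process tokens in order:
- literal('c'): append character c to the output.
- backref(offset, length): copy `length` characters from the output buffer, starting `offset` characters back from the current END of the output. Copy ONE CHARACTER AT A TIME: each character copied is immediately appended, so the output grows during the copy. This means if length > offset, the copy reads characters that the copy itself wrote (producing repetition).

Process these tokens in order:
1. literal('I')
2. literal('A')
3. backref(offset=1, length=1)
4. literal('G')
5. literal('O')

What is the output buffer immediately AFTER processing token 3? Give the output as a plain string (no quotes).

Token 1: literal('I'). Output: "I"
Token 2: literal('A'). Output: "IA"
Token 3: backref(off=1, len=1). Copied 'A' from pos 1. Output: "IAA"

Answer: IAA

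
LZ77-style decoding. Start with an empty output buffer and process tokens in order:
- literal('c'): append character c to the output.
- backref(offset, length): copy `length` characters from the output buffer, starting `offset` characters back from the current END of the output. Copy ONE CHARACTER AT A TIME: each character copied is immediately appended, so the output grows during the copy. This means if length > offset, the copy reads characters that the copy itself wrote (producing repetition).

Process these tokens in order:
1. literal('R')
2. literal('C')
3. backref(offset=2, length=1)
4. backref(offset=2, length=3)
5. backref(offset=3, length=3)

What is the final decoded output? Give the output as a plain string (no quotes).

Token 1: literal('R'). Output: "R"
Token 2: literal('C'). Output: "RC"
Token 3: backref(off=2, len=1). Copied 'R' from pos 0. Output: "RCR"
Token 4: backref(off=2, len=3) (overlapping!). Copied 'CRC' from pos 1. Output: "RCRCRC"
Token 5: backref(off=3, len=3). Copied 'CRC' from pos 3. Output: "RCRCRCCRC"

Answer: RCRCRCCRC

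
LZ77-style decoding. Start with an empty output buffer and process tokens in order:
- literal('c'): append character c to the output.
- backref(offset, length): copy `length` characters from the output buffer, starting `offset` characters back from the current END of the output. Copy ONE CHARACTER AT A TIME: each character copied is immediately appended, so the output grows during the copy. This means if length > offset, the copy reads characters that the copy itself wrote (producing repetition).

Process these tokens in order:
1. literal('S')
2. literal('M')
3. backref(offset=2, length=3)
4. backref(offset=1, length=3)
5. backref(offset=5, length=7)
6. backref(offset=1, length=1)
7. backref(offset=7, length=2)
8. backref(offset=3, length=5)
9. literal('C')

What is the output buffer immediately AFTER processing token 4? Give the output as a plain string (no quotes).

Answer: SMSMSSSS

Derivation:
Token 1: literal('S'). Output: "S"
Token 2: literal('M'). Output: "SM"
Token 3: backref(off=2, len=3) (overlapping!). Copied 'SMS' from pos 0. Output: "SMSMS"
Token 4: backref(off=1, len=3) (overlapping!). Copied 'SSS' from pos 4. Output: "SMSMSSSS"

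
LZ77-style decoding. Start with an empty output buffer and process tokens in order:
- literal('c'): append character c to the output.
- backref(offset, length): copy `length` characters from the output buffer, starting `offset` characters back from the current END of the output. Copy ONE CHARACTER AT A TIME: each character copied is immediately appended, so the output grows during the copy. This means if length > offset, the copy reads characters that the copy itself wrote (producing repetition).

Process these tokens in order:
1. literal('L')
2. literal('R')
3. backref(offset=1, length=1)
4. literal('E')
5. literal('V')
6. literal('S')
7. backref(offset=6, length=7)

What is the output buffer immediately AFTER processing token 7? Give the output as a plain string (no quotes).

Token 1: literal('L'). Output: "L"
Token 2: literal('R'). Output: "LR"
Token 3: backref(off=1, len=1). Copied 'R' from pos 1. Output: "LRR"
Token 4: literal('E'). Output: "LRRE"
Token 5: literal('V'). Output: "LRREV"
Token 6: literal('S'). Output: "LRREVS"
Token 7: backref(off=6, len=7) (overlapping!). Copied 'LRREVSL' from pos 0. Output: "LRREVSLRREVSL"

Answer: LRREVSLRREVSL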